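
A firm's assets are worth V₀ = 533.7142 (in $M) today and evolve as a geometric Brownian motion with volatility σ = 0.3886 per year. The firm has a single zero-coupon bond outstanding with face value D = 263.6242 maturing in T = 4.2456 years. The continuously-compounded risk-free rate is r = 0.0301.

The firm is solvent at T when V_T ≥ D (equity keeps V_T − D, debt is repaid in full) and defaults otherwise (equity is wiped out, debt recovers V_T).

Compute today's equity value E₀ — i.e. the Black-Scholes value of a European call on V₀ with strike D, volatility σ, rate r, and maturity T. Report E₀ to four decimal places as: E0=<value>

E0=322.3471

d₁ = [ln(V₀/D) + (r + σ²/2)T] / (σ√T)
   = [ln(533.7142/263.6242) + (0.0301 + 0.5·0.3886²)·4.2456] / (0.3886·√4.2456)
   = [0.705336 + 0.448357] / 0.800705 = 1.440846
d₂ = d₁ − σ√T = 1.440846 − 0.800705 = 0.640142
N(d₁) = 0.925186,  N(d₂) = 0.738960,  e^(−rT) = 0.880036
E₀ = V₀·N(d₁) − D·e^(−rT)·N(d₂)
   = 533.7142·0.925186 − 263.6242·0.880036·0.738960 = 322.347127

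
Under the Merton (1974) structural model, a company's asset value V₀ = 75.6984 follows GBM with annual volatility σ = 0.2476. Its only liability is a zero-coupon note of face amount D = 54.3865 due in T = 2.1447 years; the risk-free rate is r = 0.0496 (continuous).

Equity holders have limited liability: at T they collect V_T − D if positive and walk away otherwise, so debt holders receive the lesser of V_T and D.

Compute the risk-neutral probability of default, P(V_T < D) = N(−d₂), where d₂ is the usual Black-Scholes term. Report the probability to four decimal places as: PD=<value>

d₁ = [ln(V₀/D) + (r + σ²/2)T] / (σ√T)
   = [ln(75.6984/54.3865) + (0.0496 + 0.5·0.2476²)·2.1447] / (0.2476·√2.1447)
   = [0.330641 + 0.172118] / 0.362605 = 1.386521
d₂ = d₁ − σ√T = 1.386521 − 0.362605 = 1.023915
risk-neutral PD = N(−d₂) = N(-1.023915) = 0.152938

PD=0.1529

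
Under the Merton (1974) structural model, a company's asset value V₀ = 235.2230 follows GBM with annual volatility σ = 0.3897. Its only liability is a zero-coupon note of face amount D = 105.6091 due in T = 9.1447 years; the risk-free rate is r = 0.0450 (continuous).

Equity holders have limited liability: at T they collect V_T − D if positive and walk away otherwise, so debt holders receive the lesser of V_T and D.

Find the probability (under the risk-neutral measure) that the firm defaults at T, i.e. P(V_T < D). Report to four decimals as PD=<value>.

PD=0.3302

d₁ = [ln(V₀/D) + (r + σ²/2)T] / (σ√T)
   = [ln(235.2230/105.6091) + (0.0450 + 0.5·0.3897²)·9.1447] / (0.3897·√9.1447)
   = [0.800789 + 1.105896] / 1.178461 = 1.617946
d₂ = d₁ − σ√T = 1.617946 − 1.178461 = 0.439485
risk-neutral PD = N(−d₂) = N(-0.439485) = 0.330155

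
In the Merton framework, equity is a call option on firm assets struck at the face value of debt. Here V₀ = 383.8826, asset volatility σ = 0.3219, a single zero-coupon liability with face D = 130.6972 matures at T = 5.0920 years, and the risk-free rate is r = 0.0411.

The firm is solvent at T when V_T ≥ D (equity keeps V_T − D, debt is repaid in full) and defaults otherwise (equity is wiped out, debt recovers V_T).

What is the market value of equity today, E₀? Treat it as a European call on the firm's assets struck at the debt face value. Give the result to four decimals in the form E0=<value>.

E0=280.0028

d₁ = [ln(V₀/D) + (r + σ²/2)T] / (σ√T)
   = [ln(383.8826/130.6972) + (0.0411 + 0.5·0.3219²)·5.0920] / (0.3219·√5.0920)
   = [1.077454 + 0.473097] / 0.726382 = 2.134621
d₂ = d₁ − σ√T = 2.134621 − 0.726382 = 1.408238
N(d₁) = 0.983604,  N(d₂) = 0.920470,  e^(−rT) = 0.811167
E₀ = V₀·N(d₁) − D·e^(−rT)·N(d₂)
   = 383.8826·0.983604 − 130.6972·0.811167·0.920470 = 280.002768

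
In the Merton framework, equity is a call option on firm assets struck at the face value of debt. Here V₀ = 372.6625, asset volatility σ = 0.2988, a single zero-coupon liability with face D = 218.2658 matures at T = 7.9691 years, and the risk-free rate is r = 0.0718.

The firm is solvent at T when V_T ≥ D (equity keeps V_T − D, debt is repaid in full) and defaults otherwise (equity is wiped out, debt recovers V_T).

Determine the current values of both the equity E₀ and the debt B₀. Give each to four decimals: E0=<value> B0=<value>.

d₁ = [ln(V₀/D) + (r + σ²/2)T] / (σ√T)
   = [ln(372.6625/218.2658) + (0.0718 + 0.5·0.2988²)·7.9691] / (0.2988·√7.9691)
   = [0.534960 + 0.927928] / 0.843500 = 1.734306
d₂ = d₁ − σ√T = 1.734306 − 0.843500 = 0.890805
N(d₁) = 0.958568,  N(d₂) = 0.813483,  e^(−rT) = 0.564293
E₀ = V₀·N(d₁) − D·e^(−rT)·N(d₂)
   = 372.6625·0.958568 − 218.2658·0.564293·0.813483 = 257.028984
B₀ = V₀ − E₀ = 372.6625 − 257.028984 = 115.633516

E0=257.0290 B0=115.6335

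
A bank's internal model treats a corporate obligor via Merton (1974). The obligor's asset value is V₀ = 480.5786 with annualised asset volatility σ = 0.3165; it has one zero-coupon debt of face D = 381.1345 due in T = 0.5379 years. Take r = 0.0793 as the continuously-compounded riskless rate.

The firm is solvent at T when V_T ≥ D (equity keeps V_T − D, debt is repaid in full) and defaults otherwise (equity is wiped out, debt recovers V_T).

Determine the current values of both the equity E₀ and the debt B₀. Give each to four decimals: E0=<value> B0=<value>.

d₁ = [ln(V₀/D) + (r + σ²/2)T] / (σ√T)
   = [ln(480.5786/381.1345) + (0.0793 + 0.5·0.3165²)·0.5379] / (0.3165·√0.5379)
   = [0.231838 + 0.069597] / 0.232126 = 1.298583
d₂ = d₁ − σ√T = 1.298583 − 0.232126 = 1.066456
N(d₁) = 0.902956,  N(d₂) = 0.856891,  e^(−rT) = 0.958241
E₀ = V₀·N(d₁) − D·e^(−rT)·N(d₂)
   = 480.5786·0.902956 − 381.1345·0.958241·0.856891 = 120.988644
B₀ = V₀ − E₀ = 480.5786 − 120.988644 = 359.589956

E0=120.9886 B0=359.5900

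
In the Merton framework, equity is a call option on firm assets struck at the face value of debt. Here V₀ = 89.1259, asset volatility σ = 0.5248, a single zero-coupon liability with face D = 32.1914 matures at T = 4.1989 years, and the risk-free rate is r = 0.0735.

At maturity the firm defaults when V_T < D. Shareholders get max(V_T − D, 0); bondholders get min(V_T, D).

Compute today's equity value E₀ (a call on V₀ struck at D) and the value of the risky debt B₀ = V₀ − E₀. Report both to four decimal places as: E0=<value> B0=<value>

d₁ = [ln(V₀/D) + (r + σ²/2)T] / (σ√T)
   = [ln(89.1259/32.1914) + (0.0735 + 0.5·0.5248²)·4.1989] / (0.5248·√4.1989)
   = [1.018351 + 0.886839] / 1.075379 = 1.771645
d₂ = d₁ − σ√T = 1.771645 − 1.075379 = 0.696266
N(d₁) = 0.961773,  N(d₂) = 0.756869,  e^(−rT) = 0.734460
E₀ = V₀·N(d₁) − D·e^(−rT)·N(d₂)
   = 89.1259·0.961773 − 32.1914·0.734460·0.756869 = 67.824022
B₀ = V₀ − E₀ = 89.1259 − 67.824022 = 21.301878

E0=67.8240 B0=21.3019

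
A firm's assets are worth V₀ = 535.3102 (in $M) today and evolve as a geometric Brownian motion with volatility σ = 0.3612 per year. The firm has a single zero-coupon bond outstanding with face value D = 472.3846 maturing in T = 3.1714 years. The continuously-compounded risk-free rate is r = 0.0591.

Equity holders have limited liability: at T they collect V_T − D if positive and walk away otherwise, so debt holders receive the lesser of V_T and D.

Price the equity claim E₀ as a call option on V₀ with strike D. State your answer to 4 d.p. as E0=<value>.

d₁ = [ln(V₀/D) + (r + σ²/2)T] / (σ√T)
   = [ln(535.3102/472.3846) + (0.0591 + 0.5·0.3612²)·3.1714] / (0.3612·√3.1714)
   = [0.125053 + 0.394309] / 0.643240 = 0.807415
d₂ = d₁ − σ√T = 0.807415 − 0.643240 = 0.164174
N(d₁) = 0.790286,  N(d₂) = 0.565203,  e^(−rT) = 0.829087
E₀ = V₀·N(d₁) − D·e^(−rT)·N(d₂)
   = 535.3102·0.790286 − 472.3846·0.829087·0.565203 = 201.687553

E0=201.6876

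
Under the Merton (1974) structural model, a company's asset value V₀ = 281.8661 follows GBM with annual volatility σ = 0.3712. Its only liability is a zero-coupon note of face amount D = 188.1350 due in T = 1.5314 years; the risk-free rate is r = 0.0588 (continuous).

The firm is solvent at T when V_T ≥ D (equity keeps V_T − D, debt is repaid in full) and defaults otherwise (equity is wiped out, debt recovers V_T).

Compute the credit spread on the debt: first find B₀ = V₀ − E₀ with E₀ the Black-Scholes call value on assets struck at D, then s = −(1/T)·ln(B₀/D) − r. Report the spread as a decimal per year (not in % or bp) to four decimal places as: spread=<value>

d₁ = [ln(V₀/D) + (r + σ²/2)T] / (σ√T)
   = [ln(281.8661/188.1350) + (0.0588 + 0.5·0.3712²)·1.5314] / (0.3712·√1.5314)
   = [0.404272 + 0.195552] / 0.459359 = 1.305785
d₂ = d₁ − σ√T = 1.305785 − 0.459359 = 0.846426
N(d₁) = 0.904187,  N(d₂) = 0.801342,  e^(−rT) = 0.913889
E₀ = V₀·N(d₁) − D·e^(−rT)·N(d₂)
   = 281.8661·0.904187 − 188.1350·0.913889·0.801342 = 117.081318
B₀ = V₀ − E₀ = 281.8661 − 117.081318 = 164.784782
spread = −(1/T)·ln(B₀/D) − r = −(1/1.5314)·ln(164.784782/188.1350) − 0.0588 = 0.02773488

spread=0.0277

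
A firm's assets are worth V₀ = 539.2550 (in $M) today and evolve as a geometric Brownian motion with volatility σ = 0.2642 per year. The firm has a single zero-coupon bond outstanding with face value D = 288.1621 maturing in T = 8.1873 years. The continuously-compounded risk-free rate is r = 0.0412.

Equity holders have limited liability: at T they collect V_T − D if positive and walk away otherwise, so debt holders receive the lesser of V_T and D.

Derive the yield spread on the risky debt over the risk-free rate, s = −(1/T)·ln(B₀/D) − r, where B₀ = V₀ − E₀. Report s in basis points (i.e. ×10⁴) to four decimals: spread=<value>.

d₁ = [ln(V₀/D) + (r + σ²/2)T] / (σ√T)
   = [ln(539.2550/288.1621) + (0.0412 + 0.5·0.2642²)·8.1873] / (0.2642·√8.1873)
   = [0.626665 + 0.623060] / 0.755968 = 1.653147
d₂ = d₁ − σ√T = 1.653147 − 0.755968 = 0.897180
N(d₁) = 0.950850,  N(d₂) = 0.815188,  e^(−rT) = 0.713683
E₀ = V₀·N(d₁) − D·e^(−rT)·N(d₂)
   = 539.2550·0.950850 − 288.1621·0.713683·0.815188 = 345.101715
B₀ = V₀ − E₀ = 539.2550 − 345.101715 = 194.153285
spread = −(1/T)·ln(B₀/D) − r = −(1/8.1873)·ln(194.153285/288.1621) − 0.0412 = 0.00703021
in basis points: 0.00703021 × 10⁴ = 70.3021 bp

spread=70.3021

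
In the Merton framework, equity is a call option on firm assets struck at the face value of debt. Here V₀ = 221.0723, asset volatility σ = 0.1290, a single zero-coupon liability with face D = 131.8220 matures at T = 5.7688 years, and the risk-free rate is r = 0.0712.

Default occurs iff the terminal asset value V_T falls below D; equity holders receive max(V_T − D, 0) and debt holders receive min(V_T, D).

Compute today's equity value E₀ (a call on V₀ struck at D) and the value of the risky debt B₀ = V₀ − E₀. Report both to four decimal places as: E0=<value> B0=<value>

d₁ = [ln(V₀/D) + (r + σ²/2)T] / (σ√T)
   = [ln(221.0723/131.8220) + (0.0712 + 0.5·0.1290²)·5.7688] / (0.1290·√5.7688)
   = [0.517037 + 0.458738] / 0.309836 = 3.149324
d₂ = d₁ − σ√T = 3.149324 − 0.309836 = 2.839487
N(d₁) = 0.999182,  N(d₂) = 0.997741,  e^(−rT) = 0.663160
E₀ = V₀·N(d₁) − D·e^(−rT)·N(d₂)
   = 221.0723·0.999182 − 131.8220·0.663160·0.997741 = 133.669800
B₀ = V₀ − E₀ = 221.0723 − 133.669800 = 87.402500

E0=133.6698 B0=87.4025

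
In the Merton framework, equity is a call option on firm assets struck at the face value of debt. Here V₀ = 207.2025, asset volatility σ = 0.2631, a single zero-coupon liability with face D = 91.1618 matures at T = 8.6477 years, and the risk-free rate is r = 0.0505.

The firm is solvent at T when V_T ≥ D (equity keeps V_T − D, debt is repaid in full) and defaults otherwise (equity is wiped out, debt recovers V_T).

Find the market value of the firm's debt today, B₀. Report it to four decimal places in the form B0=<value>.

d₁ = [ln(V₀/D) + (r + σ²/2)T] / (σ√T)
   = [ln(207.2025/91.1618) + (0.0505 + 0.5·0.2631²)·8.6477] / (0.2631·√8.6477)
   = [0.821061 + 0.736013] / 0.773697 = 2.012509
d₂ = d₁ − σ√T = 2.012509 − 0.773697 = 1.238812
N(d₁) = 0.977917,  N(d₂) = 0.892292,  e^(−rT) = 0.646160
E₀ = V₀·N(d₁) − D·e^(−rT)·N(d₂)
   = 207.2025·0.977917 − 91.1618·0.646160·0.892292 = 150.066275
B₀ = V₀ − E₀ = 207.2025 − 150.066275 = 57.136225

B0=57.1362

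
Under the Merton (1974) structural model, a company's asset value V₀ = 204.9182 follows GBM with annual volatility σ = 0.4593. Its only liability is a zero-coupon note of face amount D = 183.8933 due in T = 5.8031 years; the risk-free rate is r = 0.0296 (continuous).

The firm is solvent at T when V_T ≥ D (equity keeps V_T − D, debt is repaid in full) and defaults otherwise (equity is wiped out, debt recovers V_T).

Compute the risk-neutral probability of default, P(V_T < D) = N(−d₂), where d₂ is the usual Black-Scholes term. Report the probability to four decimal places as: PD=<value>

d₁ = [ln(V₀/D) + (r + σ²/2)T] / (σ√T)
   = [ln(204.9182/183.8933) + (0.0296 + 0.5·0.4593²)·5.8031] / (0.4593·√5.8031)
   = [0.108255 + 0.783873] / 1.106436 = 0.806307
d₂ = d₁ − σ√T = 0.806307 − 1.106436 = -0.300129
risk-neutral PD = N(−d₂) = N(0.300129) = 0.617961

PD=0.6180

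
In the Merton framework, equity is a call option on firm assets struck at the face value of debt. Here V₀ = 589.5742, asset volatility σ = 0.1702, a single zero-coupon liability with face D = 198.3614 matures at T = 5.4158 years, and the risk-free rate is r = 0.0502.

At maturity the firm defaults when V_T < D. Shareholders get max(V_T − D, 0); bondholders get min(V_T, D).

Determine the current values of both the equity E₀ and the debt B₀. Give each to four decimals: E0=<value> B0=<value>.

d₁ = [ln(V₀/D) + (r + σ²/2)T] / (σ√T)
   = [ln(589.5742/198.3614) + (0.0502 + 0.5·0.1702²)·5.4158] / (0.1702·√5.4158)
   = [1.089310 + 0.350316] / 0.396087 = 3.634618
d₂ = d₁ − σ√T = 3.634618 − 0.396087 = 3.238530
N(d₁) = 0.999861,  N(d₂) = 0.999399,  e^(−rT) = 0.761951
E₀ = V₀·N(d₁) − D·e^(−rT)·N(d₂)
   = 589.5742·0.999861 − 198.3614·0.761951·0.999399 = 438.441282
B₀ = V₀ − E₀ = 589.5742 − 438.441282 = 151.132918

E0=438.4413 B0=151.1329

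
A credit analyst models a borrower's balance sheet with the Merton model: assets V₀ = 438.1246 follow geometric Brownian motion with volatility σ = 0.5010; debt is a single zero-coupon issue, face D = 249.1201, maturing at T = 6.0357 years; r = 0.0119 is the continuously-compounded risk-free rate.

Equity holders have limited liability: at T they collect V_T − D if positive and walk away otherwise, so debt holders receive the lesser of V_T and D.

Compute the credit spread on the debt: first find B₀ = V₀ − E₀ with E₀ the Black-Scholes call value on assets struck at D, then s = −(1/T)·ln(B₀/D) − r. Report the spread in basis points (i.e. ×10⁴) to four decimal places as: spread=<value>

d₁ = [ln(V₀/D) + (r + σ²/2)T] / (σ√T)
   = [ln(438.1246/249.1201) + (0.0119 + 0.5·0.5010²)·6.0357] / (0.5010·√6.0357)
   = [0.564568 + 0.829308] / 1.230840 = 1.132460
d₂ = d₁ − σ√T = 1.132460 − 1.230840 = -0.098380
N(d₁) = 0.871279,  N(d₂) = 0.460815,  e^(−rT) = 0.930694
E₀ = V₀·N(d₁) − D·e^(−rT)·N(d₂)
   = 438.1246·0.871279 − 249.1201·0.930694·0.460815 = 274.886825
B₀ = V₀ − E₀ = 438.1246 − 274.886825 = 163.237775
spread = −(1/T)·ln(B₀/D) − r = −(1/6.0357)·ln(163.237775/249.1201) − 0.0119 = 0.05813781
in basis points: 0.05813781 × 10⁴ = 581.3781 bp

spread=581.3781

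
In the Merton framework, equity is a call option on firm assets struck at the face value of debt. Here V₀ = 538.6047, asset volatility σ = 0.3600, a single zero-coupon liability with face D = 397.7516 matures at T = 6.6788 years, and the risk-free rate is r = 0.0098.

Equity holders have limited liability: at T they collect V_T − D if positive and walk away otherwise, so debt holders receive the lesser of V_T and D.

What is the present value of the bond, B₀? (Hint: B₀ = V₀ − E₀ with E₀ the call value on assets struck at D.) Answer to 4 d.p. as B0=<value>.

B0=280.7978

d₁ = [ln(V₀/D) + (r + σ²/2)T] / (σ√T)
   = [ln(538.6047/397.7516) + (0.0098 + 0.5·0.3600²)·6.6788] / (0.3600·√6.6788)
   = [0.303154 + 0.498238] / 0.930361 = 0.861378
d₂ = d₁ − σ√T = 0.861378 − 0.930361 = -0.068984
N(d₁) = 0.805485,  N(d₂) = 0.472501,  e^(−rT) = 0.936644
E₀ = V₀·N(d₁) − D·e^(−rT)·N(d₂)
   = 538.6047·0.805485 − 397.7516·0.936644·0.472501 = 257.806908
B₀ = V₀ − E₀ = 538.6047 − 257.806908 = 280.797792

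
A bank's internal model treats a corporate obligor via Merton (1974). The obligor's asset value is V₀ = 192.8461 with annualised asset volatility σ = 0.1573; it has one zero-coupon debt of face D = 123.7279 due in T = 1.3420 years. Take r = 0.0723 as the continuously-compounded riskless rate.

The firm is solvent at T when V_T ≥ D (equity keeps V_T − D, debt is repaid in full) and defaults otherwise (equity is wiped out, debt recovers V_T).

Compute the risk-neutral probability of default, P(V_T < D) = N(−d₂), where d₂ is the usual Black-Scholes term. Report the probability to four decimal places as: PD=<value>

d₁ = [ln(V₀/D) + (r + σ²/2)T] / (σ√T)
   = [ln(192.8461/123.7279) + (0.0723 + 0.5·0.1573²)·1.3420] / (0.1573·√1.3420)
   = [0.443808 + 0.113629] / 0.182224 = 3.059080
d₂ = d₁ − σ√T = 3.059080 − 0.182224 = 2.876856
risk-neutral PD = N(−d₂) = N(-2.876856) = 0.002008

PD=0.0020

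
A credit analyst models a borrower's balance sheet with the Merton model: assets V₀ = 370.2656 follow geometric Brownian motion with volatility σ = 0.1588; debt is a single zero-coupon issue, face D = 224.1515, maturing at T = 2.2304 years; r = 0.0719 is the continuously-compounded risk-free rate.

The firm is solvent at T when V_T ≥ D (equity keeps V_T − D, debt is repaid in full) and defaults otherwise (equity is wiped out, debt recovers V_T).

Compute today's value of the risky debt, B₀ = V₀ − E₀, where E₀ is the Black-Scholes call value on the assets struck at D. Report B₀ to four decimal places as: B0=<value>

B0=190.8905

d₁ = [ln(V₀/D) + (r + σ²/2)T] / (σ√T)
   = [ln(370.2656/224.1515) + (0.0719 + 0.5·0.1588²)·2.2304] / (0.1588·√2.2304)
   = [0.501898 + 0.188488] / 0.237160 = 2.911056
d₂ = d₁ − σ√T = 2.911056 − 0.237160 = 2.673896
N(d₁) = 0.998199,  N(d₂) = 0.996251,  e^(−rT) = 0.851832
E₀ = V₀·N(d₁) − D·e^(−rT)·N(d₂)
   = 370.2656·0.998199 − 224.1515·0.851832·0.996251 = 179.375068
B₀ = V₀ − E₀ = 370.2656 − 179.375068 = 190.890532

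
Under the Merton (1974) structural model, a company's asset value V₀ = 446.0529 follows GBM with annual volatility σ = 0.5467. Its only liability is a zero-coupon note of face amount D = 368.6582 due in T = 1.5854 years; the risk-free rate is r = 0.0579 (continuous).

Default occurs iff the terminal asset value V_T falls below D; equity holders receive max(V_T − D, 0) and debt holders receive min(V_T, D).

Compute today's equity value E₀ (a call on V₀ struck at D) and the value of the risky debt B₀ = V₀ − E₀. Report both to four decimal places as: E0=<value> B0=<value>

E0=168.5393 B0=277.5136

d₁ = [ln(V₀/D) + (r + σ²/2)T] / (σ√T)
   = [ln(446.0529/368.6582) + (0.0579 + 0.5·0.5467²)·1.5854] / (0.5467·√1.5854)
   = [0.190568 + 0.328718] / 0.688365 = 0.754375
d₂ = d₁ − σ√T = 0.754375 − 0.688365 = 0.066011
N(d₁) = 0.774688,  N(d₂) = 0.526315,  e^(−rT) = 0.912292
E₀ = V₀·N(d₁) − D·e^(−rT)·N(d₂)
   = 446.0529·0.774688 − 368.6582·0.912292·0.526315 = 168.539312
B₀ = V₀ − E₀ = 446.0529 − 168.539312 = 277.513588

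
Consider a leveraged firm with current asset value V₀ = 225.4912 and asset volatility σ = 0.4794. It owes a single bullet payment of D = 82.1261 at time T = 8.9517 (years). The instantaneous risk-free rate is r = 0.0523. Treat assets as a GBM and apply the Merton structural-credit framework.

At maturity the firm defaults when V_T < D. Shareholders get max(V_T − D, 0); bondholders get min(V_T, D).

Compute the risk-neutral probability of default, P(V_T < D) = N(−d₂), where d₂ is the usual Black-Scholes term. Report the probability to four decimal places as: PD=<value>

d₁ = [ln(V₀/D) + (r + σ²/2)T] / (σ√T)
   = [ln(225.4912/82.1261) + (0.0523 + 0.5·0.4794²)·8.9517] / (0.4794·√8.9517)
   = [1.010025 + 1.496833] / 1.434336 = 1.747749
d₂ = d₁ − σ√T = 1.747749 − 1.434336 = 0.313413
risk-neutral PD = N(−d₂) = N(-0.313413) = 0.376983

PD=0.3770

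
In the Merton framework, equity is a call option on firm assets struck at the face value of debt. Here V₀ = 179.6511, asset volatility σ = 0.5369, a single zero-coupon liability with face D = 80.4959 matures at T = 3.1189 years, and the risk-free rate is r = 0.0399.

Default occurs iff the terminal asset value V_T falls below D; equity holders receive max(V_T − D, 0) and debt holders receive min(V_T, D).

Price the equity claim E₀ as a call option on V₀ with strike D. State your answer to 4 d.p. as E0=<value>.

d₁ = [ln(V₀/D) + (r + σ²/2)T] / (σ√T)
   = [ln(179.6511/80.4959) + (0.0399 + 0.5·0.5369²)·3.1189] / (0.5369·√3.1189)
   = [0.802810 + 0.573974] / 0.948187 = 1.452017
d₂ = d₁ − σ√T = 1.452017 − 0.948187 = 0.503830
N(d₁) = 0.926752,  N(d₂) = 0.692809,  e^(−rT) = 0.882988
E₀ = V₀·N(d₁) − D·e^(−rT)·N(d₂)
   = 179.6511·0.926752 − 80.4959·0.882988·0.692809 = 117.249200

E0=117.2492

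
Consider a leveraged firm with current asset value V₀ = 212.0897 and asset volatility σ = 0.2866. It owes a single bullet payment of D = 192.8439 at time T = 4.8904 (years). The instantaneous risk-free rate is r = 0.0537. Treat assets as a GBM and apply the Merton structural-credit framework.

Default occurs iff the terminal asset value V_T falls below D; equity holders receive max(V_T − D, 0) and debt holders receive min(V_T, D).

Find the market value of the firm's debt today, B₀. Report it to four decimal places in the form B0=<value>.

B0=128.7491

d₁ = [ln(V₀/D) + (r + σ²/2)T] / (σ√T)
   = [ln(212.0897/192.8439) + (0.0537 + 0.5·0.2866²)·4.8904] / (0.2866·√4.8904)
   = [0.095128 + 0.463462] / 0.633794 = 0.881343
d₂ = d₁ − σ√T = 0.881343 − 0.633794 = 0.247549
N(d₁) = 0.810934,  N(d₂) = 0.597758,  e^(−rT) = 0.769038
E₀ = V₀·N(d₁) − D·e^(−rT)·N(d₂)
   = 212.0897·0.810934 − 192.8439·0.769038·0.597758 = 83.340592
B₀ = V₀ − E₀ = 212.0897 − 83.340592 = 128.749108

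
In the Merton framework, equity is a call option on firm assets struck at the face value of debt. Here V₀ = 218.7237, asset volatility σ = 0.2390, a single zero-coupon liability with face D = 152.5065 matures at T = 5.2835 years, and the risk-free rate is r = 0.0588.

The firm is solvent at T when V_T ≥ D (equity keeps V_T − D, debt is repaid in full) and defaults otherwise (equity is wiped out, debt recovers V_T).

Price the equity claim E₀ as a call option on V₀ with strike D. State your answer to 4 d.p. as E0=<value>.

E0=111.4336

d₁ = [ln(V₀/D) + (r + σ²/2)T] / (σ√T)
   = [ln(218.7237/152.5065) + (0.0588 + 0.5·0.2390²)·5.2835] / (0.2390·√5.2835)
   = [0.360602 + 0.461569] / 0.549362 = 1.496592
d₂ = d₁ − σ√T = 1.496592 − 0.549362 = 0.947230
N(d₁) = 0.932750,  N(d₂) = 0.828239,  e^(−rT) = 0.732956
E₀ = V₀·N(d₁) − D·e^(−rT)·N(d₂)
   = 218.7237·0.932750 − 152.5065·0.732956·0.828239 = 111.433577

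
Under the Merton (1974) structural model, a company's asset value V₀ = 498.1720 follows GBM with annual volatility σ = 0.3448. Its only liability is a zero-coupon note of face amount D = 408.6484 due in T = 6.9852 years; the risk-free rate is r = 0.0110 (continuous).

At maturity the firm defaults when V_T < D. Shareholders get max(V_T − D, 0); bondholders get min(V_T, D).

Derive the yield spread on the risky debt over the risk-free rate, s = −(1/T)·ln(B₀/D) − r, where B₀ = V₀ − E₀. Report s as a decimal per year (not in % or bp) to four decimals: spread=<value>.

d₁ = [ln(V₀/D) + (r + σ²/2)T] / (σ√T)
   = [ln(498.1720/408.6484) + (0.0110 + 0.5·0.3448²)·6.9852] / (0.3448·√6.9852)
   = [0.198090 + 0.492062] / 0.911290 = 0.757335
d₂ = d₁ − σ√T = 0.757335 − 0.911290 = -0.153955
N(d₁) = 0.775576,  N(d₂) = 0.438823,  e^(−rT) = 0.926041
E₀ = V₀·N(d₁) − D·e^(−rT)·N(d₂)
   = 498.1720·0.775576 − 408.6484·0.926041·0.438823 = 220.308525
B₀ = V₀ − E₀ = 498.1720 − 220.308525 = 277.863475
spread = −(1/T)·ln(B₀/D) − r = −(1/6.9852)·ln(277.863475/408.6484) − 0.0110 = 0.04422036

spread=0.0442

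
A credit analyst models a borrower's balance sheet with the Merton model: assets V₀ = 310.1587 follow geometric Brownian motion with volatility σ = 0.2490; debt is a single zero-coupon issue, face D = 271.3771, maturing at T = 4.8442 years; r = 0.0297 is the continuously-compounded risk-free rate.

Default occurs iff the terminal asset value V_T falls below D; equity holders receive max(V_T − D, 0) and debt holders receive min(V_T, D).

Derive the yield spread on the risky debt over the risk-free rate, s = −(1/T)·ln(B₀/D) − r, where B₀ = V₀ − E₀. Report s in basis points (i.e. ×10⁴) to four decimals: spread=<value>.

d₁ = [ln(V₀/D) + (r + σ²/2)T] / (σ√T)
   = [ln(310.1587/271.3771) + (0.0297 + 0.5·0.2490²)·4.8442] / (0.2490·√4.8442)
   = [0.133575 + 0.294045] / 0.548038 = 0.780275
d₂ = d₁ − σ√T = 0.780275 − 0.548038 = 0.232237
N(d₁) = 0.782386,  N(d₂) = 0.591823,  e^(−rT) = 0.865998
E₀ = V₀·N(d₁) − D·e^(−rT)·N(d₂)
   = 310.1587·0.782386 − 271.3771·0.865998·0.591823 = 103.578111
B₀ = V₀ − E₀ = 310.1587 − 103.578111 = 206.580589
spread = −(1/T)·ln(B₀/D) − r = −(1/4.8442)·ln(206.580589/271.3771) − 0.0297 = 0.02661864
in basis points: 0.02661864 × 10⁴ = 266.1864 bp

spread=266.1864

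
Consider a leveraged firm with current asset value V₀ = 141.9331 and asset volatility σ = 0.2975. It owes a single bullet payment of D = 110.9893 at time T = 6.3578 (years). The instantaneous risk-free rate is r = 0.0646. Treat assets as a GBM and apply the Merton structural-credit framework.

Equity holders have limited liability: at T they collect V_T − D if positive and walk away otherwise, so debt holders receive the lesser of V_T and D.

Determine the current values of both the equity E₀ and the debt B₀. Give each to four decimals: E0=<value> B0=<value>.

E0=76.0460 B0=65.8871

d₁ = [ln(V₀/D) + (r + σ²/2)T] / (σ√T)
   = [ln(141.9331/110.9893) + (0.0646 + 0.5·0.2975²)·6.3578] / (0.2975·√6.3578)
   = [0.245922 + 0.692066] / 0.750137 = 1.250423
d₂ = d₁ − σ√T = 1.250423 − 0.750137 = 0.500287
N(d₁) = 0.894428,  N(d₂) = 0.691563,  e^(−rT) = 0.663177
E₀ = V₀·N(d₁) − D·e^(−rT)·N(d₂)
   = 141.9331·0.894428 − 110.9893·0.663177·0.691563 = 76.045995
B₀ = V₀ − E₀ = 141.9331 − 76.045995 = 65.887105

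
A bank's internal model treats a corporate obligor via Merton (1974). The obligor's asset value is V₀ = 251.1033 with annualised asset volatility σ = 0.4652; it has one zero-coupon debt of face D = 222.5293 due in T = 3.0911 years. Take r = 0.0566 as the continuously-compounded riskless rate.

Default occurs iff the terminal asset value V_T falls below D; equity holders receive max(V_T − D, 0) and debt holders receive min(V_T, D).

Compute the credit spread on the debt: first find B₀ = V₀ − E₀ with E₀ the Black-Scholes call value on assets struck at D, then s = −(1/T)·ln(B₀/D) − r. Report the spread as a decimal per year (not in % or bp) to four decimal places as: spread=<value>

spread=0.0814

d₁ = [ln(V₀/D) + (r + σ²/2)T] / (σ√T)
   = [ln(251.1033/222.5293) + (0.0566 + 0.5·0.4652²)·3.0911] / (0.4652·√3.0911)
   = [0.120806 + 0.509430] / 0.817893 = 0.770561
d₂ = d₁ − σ√T = 0.770561 − 0.817893 = -0.047332
N(d₁) = 0.779516,  N(d₂) = 0.481124,  e^(−rT) = 0.839494
E₀ = V₀·N(d₁) − D·e^(−rT)·N(d₂)
   = 251.1033·0.779516 − 222.5293·0.839494·0.481124 = 105.859333
B₀ = V₀ − E₀ = 251.1033 − 105.859333 = 145.243967
spread = −(1/T)·ln(B₀/D) − r = −(1/3.0911)·ln(145.243967/222.5293) − 0.0566 = 0.08142333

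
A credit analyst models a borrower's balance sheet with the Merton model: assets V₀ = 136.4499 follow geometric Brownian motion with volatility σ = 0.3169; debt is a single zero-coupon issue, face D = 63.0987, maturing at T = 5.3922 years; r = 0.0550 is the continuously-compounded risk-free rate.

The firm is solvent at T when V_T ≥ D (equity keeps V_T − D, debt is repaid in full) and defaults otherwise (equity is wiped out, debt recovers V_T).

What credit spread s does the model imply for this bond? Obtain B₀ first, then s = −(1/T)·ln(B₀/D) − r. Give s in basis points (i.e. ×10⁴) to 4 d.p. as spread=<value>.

spread=74.0515

d₁ = [ln(V₀/D) + (r + σ²/2)T] / (σ√T)
   = [ln(136.4499/63.0987) + (0.0550 + 0.5·0.3169²)·5.3922] / (0.3169·√5.3922)
   = [0.771257 + 0.567328] / 0.735877 = 1.819035
d₂ = d₁ − σ√T = 1.819035 − 0.735877 = 1.083158
N(d₁) = 0.965547,  N(d₂) = 0.860631,  e^(−rT) = 0.743363
E₀ = V₀·N(d₁) − D·e^(−rT)·N(d₂)
   = 136.4499·0.965547 − 63.0987·0.743363·0.860631 = 91.380698
B₀ = V₀ − E₀ = 136.4499 − 91.380698 = 45.069202
spread = −(1/T)·ln(B₀/D) − r = −(1/5.3922)·ln(45.069202/63.0987) − 0.0550 = 0.00740515
in basis points: 0.00740515 × 10⁴ = 74.0515 bp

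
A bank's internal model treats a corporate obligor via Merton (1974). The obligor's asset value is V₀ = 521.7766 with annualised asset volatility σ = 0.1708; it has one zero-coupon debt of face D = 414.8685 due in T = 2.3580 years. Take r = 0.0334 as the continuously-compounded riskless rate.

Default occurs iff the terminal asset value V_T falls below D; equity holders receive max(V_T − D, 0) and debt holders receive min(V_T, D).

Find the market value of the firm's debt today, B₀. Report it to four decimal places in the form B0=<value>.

B0=376.5540

d₁ = [ln(V₀/D) + (r + σ²/2)T] / (σ√T)
   = [ln(521.7766/414.8685) + (0.0334 + 0.5·0.1708²)·2.3580] / (0.1708·√2.3580)
   = [0.229278 + 0.113152] / 0.262277 = 1.305604
d₂ = d₁ − σ√T = 1.305604 − 0.262277 = 1.043328
N(d₁) = 0.904156,  N(d₂) = 0.851602,  e^(−rT) = 0.924264
E₀ = V₀·N(d₁) − D·e^(−rT)·N(d₂)
   = 521.7766·0.904156 − 414.8685·0.924264·0.851602 = 145.222571
B₀ = V₀ − E₀ = 521.7766 − 145.222571 = 376.554029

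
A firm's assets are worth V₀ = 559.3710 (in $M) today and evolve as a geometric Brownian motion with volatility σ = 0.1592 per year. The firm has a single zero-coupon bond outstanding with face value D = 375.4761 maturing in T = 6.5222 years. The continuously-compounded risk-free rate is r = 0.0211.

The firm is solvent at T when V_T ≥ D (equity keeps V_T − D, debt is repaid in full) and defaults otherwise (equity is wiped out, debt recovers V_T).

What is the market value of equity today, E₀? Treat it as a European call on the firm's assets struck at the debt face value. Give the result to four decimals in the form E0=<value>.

E0=239.6671

d₁ = [ln(V₀/D) + (r + σ²/2)T] / (σ√T)
   = [ln(559.3710/375.4761) + (0.0211 + 0.5·0.1592²)·6.5222] / (0.1592·√6.5222)
   = [0.398618 + 0.220270] / 0.406574 = 1.522201
d₂ = d₁ − σ√T = 1.522201 − 0.406574 = 1.115626
N(d₁) = 0.936021,  N(d₂) = 0.867709,  e^(−rT) = 0.871431
E₀ = V₀·N(d₁) − D·e^(−rT)·N(d₂)
   = 559.3710·0.936021 − 375.4761·0.871431·0.867709 = 239.667060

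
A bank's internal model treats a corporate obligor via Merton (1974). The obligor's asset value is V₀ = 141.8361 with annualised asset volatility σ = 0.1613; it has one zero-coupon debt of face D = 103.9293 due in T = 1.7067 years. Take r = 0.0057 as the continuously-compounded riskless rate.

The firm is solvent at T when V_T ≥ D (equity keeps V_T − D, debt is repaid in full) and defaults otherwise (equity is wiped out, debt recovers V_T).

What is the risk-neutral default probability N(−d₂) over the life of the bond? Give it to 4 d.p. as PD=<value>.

PD=0.0783

d₁ = [ln(V₀/D) + (r + σ²/2)T] / (σ√T)
   = [ln(141.8361/103.9293) + (0.0057 + 0.5·0.1613²)·1.7067] / (0.1613·√1.7067)
   = [0.310961 + 0.031930] / 0.210723 = 1.627211
d₂ = d₁ − σ√T = 1.627211 − 0.210723 = 1.416488
risk-neutral PD = N(−d₂) = N(-1.416488) = 0.078316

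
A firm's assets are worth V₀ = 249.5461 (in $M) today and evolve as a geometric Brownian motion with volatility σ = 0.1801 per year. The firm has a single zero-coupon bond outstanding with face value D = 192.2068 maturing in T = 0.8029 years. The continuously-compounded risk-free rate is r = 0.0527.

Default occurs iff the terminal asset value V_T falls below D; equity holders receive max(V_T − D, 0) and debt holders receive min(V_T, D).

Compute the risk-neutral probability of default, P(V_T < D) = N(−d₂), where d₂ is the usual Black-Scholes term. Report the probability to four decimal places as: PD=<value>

d₁ = [ln(V₀/D) + (r + σ²/2)T] / (σ√T)
   = [ln(249.5461/192.2068) + (0.0527 + 0.5·0.1801²)·0.8029] / (0.1801·√0.8029)
   = [0.261072 + 0.055334] / 0.161378 = 1.960651
d₂ = d₁ − σ√T = 1.960651 − 0.161378 = 1.799273
risk-neutral PD = N(−d₂) = N(-1.799273) = 0.035988

PD=0.0360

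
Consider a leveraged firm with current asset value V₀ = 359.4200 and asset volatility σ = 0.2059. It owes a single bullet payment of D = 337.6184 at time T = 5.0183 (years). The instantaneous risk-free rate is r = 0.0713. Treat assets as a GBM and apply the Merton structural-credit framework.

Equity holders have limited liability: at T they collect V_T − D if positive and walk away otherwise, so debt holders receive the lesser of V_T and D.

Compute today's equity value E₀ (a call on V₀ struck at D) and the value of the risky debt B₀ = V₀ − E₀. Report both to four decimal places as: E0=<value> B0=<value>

E0=136.3535 B0=223.0665

d₁ = [ln(V₀/D) + (r + σ²/2)T] / (σ√T)
   = [ln(359.4200/337.6184) + (0.0713 + 0.5·0.2059²)·5.0183] / (0.2059·√5.0183)
   = [0.062575 + 0.464180] / 0.461248 = 1.142021
d₂ = d₁ − σ√T = 1.142021 − 0.461248 = 0.680773
N(d₁) = 0.873277,  N(d₂) = 0.751992,  e^(−rT) = 0.699210
E₀ = V₀·N(d₁) − D·e^(−rT)·N(d₂)
   = 359.4200·0.873277 − 337.6184·0.699210·0.751992 = 136.353506
B₀ = V₀ − E₀ = 359.4200 − 136.353506 = 223.066494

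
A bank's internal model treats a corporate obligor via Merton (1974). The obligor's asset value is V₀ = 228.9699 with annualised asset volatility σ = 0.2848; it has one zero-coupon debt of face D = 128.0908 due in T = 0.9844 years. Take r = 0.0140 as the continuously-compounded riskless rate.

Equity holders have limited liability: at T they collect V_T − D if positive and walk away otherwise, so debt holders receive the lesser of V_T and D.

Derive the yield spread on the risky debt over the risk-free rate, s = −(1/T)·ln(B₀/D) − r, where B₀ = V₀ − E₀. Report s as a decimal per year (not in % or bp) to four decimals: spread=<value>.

spread=0.0025

d₁ = [ln(V₀/D) + (r + σ²/2)T] / (σ√T)
   = [ln(228.9699/128.0908) + (0.0140 + 0.5·0.2848²)·0.9844] / (0.2848·√0.9844)
   = [0.580851 + 0.053704] / 0.282570 = 2.245660
d₂ = d₁ − σ√T = 2.245660 − 0.282570 = 1.963090
N(d₁) = 0.987637,  N(d₂) = 0.975182,  e^(−rT) = 0.986313
E₀ = V₀·N(d₁) − D·e^(−rT)·N(d₂)
   = 228.9699·0.987637 − 128.0908·0.986313·0.975182 = 102.936984
B₀ = V₀ − E₀ = 228.9699 − 102.936984 = 126.032916
spread = −(1/T)·ln(B₀/D) − r = −(1/0.9844)·ln(126.032916/128.0908) − 0.0140 = 0.00245294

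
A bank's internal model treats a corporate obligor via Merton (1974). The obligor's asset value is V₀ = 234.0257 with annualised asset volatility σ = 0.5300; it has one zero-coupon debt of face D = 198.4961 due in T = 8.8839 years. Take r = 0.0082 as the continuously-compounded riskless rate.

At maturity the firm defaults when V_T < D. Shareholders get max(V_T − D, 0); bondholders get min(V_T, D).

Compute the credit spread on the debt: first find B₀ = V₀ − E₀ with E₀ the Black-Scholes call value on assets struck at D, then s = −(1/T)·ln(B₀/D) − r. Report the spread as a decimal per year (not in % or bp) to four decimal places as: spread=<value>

spread=0.0823

d₁ = [ln(V₀/D) + (r + σ²/2)T] / (σ√T)
   = [ln(234.0257/198.4961) + (0.0082 + 0.5·0.5300²)·8.8839] / (0.5300·√8.8839)
   = [0.164661 + 1.320592] / 1.579711 = 0.940206
d₂ = d₁ − σ√T = 0.940206 − 1.579711 = -0.639506
N(d₁) = 0.826444,  N(d₂) = 0.261247,  e^(−rT) = 0.929742
E₀ = V₀·N(d₁) − D·e^(−rT)·N(d₂)
   = 234.0257·0.826444 − 198.4961·0.929742·0.261247 = 145.195933
B₀ = V₀ − E₀ = 234.0257 − 145.195933 = 88.829767
spread = −(1/T)·ln(B₀/D) − r = −(1/8.8839)·ln(88.829767/198.4961) − 0.0082 = 0.08230616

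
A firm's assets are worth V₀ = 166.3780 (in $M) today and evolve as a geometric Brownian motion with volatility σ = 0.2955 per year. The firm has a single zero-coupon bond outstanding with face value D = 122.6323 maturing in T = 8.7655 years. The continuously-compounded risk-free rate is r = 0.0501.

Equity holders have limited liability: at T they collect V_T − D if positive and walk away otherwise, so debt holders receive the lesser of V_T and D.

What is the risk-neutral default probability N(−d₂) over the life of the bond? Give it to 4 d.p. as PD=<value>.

PD=0.3397

d₁ = [ln(V₀/D) + (r + σ²/2)T] / (σ√T)
   = [ln(166.3780/122.6323) + (0.0501 + 0.5·0.2955²)·8.7655] / (0.2955·√8.7655)
   = [0.305072 + 0.821854] / 0.874875 = 1.288100
d₂ = d₁ − σ√T = 1.288100 − 0.874875 = 0.413226
risk-neutral PD = N(−d₂) = N(-0.413226) = 0.339721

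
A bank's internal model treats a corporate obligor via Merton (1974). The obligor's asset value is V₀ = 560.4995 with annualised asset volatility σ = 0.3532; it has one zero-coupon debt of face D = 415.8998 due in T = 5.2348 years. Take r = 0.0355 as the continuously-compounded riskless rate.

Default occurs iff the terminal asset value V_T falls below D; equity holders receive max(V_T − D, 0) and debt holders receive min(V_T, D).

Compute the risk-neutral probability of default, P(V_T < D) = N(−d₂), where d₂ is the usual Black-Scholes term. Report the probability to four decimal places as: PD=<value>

PD=0.4226

d₁ = [ln(V₀/D) + (r + σ²/2)T] / (σ√T)
   = [ln(560.4995/415.8998) + (0.0355 + 0.5·0.3532²)·5.2348] / (0.3532·√5.2348)
   = [0.298384 + 0.512357] / 0.808110 = 1.003255
d₂ = d₁ − σ√T = 1.003255 − 0.808110 = 0.195144
risk-neutral PD = N(−d₂) = N(-0.195144) = 0.422640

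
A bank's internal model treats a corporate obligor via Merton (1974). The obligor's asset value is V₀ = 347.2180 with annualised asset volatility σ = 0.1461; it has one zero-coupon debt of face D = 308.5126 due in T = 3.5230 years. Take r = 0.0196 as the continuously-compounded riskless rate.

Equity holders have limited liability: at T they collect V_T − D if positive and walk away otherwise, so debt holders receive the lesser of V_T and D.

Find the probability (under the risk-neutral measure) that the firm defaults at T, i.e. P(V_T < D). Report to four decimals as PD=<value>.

d₁ = [ln(V₀/D) + (r + σ²/2)T] / (σ√T)
   = [ln(347.2180/308.5126) + (0.0196 + 0.5·0.1461²)·3.5230] / (0.1461·√3.5230)
   = [0.118190 + 0.106650] / 0.274225 = 0.819914
d₂ = d₁ − σ√T = 0.819914 − 0.274225 = 0.545689
risk-neutral PD = N(−d₂) = N(-0.545689) = 0.292640

PD=0.2926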